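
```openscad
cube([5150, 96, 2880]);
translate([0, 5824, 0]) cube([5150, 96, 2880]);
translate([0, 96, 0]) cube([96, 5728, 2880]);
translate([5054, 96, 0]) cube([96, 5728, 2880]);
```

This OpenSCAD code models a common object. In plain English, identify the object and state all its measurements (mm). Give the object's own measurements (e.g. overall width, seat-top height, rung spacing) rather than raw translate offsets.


The wall frame of a small rectangular building: four walls, each 2880 mm tall and 96 mm thick, enclosing a footprint 5150 mm (x) by 5920 mm (y) outside-to-outside, with no floor or roof. The front and back walls (the −y and +y sides) span the full width; the two side walls fit between them.


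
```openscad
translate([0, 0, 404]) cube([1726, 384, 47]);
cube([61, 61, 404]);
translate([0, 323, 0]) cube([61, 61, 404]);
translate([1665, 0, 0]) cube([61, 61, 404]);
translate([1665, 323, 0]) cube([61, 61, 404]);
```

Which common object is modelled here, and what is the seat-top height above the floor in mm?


A bench. The seat-top height is 451 mm.

A long slab on four corner posts — a bench. The slab sits at z = 404 with thickness 47, so the top is 404 + 47 = 451 mm.


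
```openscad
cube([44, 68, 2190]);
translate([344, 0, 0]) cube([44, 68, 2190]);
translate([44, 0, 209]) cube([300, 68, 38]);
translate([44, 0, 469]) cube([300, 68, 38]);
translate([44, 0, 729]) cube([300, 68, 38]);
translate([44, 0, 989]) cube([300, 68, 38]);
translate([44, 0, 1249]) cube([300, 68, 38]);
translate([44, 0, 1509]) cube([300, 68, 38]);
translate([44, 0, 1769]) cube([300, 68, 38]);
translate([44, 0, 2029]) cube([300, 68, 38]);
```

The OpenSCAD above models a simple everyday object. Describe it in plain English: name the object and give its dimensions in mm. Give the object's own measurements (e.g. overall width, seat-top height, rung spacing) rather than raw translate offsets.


A straight ladder. Two 44×68 mm vertical rails, 2190 mm tall, stand 388 mm apart (outside-to-outside) with their front faces coplanar on the −y side. 8 rungs, each 68 mm deep and 38 mm tall, span between the inner faces of the rails, front faces flush with the rails. The lowest rung's underside is at z = 209 mm and rungs are spaced 260 mm apart (underside to underside).


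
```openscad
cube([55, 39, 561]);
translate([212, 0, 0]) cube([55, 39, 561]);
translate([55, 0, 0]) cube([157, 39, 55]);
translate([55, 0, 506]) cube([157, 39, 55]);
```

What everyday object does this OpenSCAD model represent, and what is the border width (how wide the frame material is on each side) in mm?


A picture frame. The border width is 55 mm.

Four thin pieces enclosing a rectangular opening — a picture frame. The two full-height stiles are 561 mm tall; the top rail sits at z = 506 and is 55 mm tall, so the border above the opening is 561 − 506 = 55 mm, matching the stile x-width.


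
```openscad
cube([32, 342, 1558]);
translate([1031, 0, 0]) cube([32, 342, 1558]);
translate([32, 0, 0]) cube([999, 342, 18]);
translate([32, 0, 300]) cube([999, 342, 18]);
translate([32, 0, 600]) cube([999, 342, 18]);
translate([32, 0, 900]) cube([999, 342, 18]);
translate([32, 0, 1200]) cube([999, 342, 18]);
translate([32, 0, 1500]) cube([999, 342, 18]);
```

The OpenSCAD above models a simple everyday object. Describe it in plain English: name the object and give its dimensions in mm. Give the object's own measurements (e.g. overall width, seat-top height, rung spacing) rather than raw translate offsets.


An open bookshelf. Two side panels, each 32 mm thick, 342 mm deep and 1558 mm tall, stand 1063 mm apart (outside-to-outside). Between them sit 6 shelves, each 18 mm thick and 342 mm deep, spanning the full gap between the sides. The bottom shelf rests on the floor (its underside at z = 0) and the clear gap between one shelf's top and the next shelf's underside is 282 mm.


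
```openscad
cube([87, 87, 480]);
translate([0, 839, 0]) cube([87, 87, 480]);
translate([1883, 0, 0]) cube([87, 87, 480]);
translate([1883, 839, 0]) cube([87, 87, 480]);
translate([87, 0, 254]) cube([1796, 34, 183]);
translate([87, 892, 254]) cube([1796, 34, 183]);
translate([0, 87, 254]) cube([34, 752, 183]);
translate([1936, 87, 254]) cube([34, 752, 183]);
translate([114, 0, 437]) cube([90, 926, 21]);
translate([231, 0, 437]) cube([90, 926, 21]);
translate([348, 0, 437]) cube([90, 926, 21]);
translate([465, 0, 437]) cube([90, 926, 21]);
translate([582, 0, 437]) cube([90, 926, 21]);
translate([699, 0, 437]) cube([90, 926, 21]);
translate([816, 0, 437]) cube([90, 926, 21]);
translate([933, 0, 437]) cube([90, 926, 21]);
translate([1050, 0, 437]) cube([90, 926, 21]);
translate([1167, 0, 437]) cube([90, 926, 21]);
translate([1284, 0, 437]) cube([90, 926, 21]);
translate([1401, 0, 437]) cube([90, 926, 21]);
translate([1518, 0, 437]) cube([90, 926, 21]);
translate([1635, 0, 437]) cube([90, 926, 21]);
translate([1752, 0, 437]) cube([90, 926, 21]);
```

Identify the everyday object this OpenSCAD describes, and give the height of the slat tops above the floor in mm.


A bed frame. The slat-top height is 458 mm.

Four posts, four rails, and a row of slats — a bed frame. Slats sit on the rails at z = 254 + 183 = 437; with slat thickness 21, the top is 458 mm.


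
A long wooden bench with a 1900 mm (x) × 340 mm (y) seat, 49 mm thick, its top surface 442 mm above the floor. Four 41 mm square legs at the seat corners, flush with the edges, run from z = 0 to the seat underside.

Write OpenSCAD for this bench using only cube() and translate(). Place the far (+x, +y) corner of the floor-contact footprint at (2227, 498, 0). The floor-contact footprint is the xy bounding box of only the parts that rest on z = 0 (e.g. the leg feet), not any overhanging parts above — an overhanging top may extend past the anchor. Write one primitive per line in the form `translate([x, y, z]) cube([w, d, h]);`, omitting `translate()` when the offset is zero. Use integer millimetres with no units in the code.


translate([327, 158, 393]) cube([1900, 340, 49]);
translate([327, 158, 0]) cube([41, 41, 393]);
translate([327, 457, 0]) cube([41, 41, 393]);
translate([2186, 158, 0]) cube([41, 41, 393]);
translate([2186, 457, 0]) cube([41, 41, 393]);


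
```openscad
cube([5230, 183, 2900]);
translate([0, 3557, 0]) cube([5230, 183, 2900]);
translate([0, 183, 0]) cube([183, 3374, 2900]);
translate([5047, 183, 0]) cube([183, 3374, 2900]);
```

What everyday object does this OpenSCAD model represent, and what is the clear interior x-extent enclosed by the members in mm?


A house (or room) frame. The interior width is 4864 mm.

Four 2900 mm walls enclosing a rectangle with no floor or roof — a room or house frame. Outside width is 5230 mm and wall thickness is 183 mm, so the interior width is 5230 − 2 × 183 = 4864 mm.


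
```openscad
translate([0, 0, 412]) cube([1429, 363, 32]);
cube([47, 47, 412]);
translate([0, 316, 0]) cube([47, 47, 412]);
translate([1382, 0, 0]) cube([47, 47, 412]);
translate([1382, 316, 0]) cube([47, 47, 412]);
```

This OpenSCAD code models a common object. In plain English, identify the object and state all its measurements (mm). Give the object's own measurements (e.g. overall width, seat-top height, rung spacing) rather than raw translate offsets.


A long wooden bench with a 1429 mm (x) × 363 mm (y) seat, 32 mm thick, its top surface 444 mm above the floor. Four 47 mm square legs at the seat corners, flush with the edges, run from z = 0 to the seat underside.


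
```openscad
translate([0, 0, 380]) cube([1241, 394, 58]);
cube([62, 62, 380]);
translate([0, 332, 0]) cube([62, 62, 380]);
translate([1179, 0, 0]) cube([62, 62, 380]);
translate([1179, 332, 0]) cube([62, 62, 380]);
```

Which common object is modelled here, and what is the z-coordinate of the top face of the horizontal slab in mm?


A bench. The seat-top height is 438 mm.

A long slab on four corner posts — a bench. The slab sits at z = 380 with thickness 58, so the top is 380 + 58 = 438 mm.


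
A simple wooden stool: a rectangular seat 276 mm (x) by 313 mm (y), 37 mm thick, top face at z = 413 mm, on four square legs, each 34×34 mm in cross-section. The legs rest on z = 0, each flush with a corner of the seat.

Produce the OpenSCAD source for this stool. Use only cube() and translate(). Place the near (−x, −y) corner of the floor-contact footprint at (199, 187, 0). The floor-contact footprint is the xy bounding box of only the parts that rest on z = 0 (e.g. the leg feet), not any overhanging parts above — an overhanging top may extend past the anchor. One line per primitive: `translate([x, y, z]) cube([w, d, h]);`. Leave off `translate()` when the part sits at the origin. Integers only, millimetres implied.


translate([199, 187, 376]) cube([276, 313, 37]);
translate([199, 187, 0]) cube([34, 34, 376]);
translate([441, 187, 0]) cube([34, 34, 376]);
translate([199, 466, 0]) cube([34, 34, 376]);
translate([441, 466, 0]) cube([34, 34, 376]);


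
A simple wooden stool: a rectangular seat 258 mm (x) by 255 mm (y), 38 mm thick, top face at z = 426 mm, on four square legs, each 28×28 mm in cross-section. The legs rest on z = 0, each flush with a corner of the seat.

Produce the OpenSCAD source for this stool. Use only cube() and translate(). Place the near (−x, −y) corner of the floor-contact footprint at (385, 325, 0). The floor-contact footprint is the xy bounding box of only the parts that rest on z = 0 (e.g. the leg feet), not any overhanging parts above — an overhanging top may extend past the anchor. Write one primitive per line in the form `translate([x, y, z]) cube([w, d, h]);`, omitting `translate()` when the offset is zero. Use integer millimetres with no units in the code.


// leg_h = 426 - 38 = 388
translate([385, 325, 388]) cube([258, 255, 38]);
translate([385, 325, 0]) cube([28, 28, 388]);
translate([615, 325, 0]) cube([28, 28, 388]);
translate([385, 552, 0]) cube([28, 28, 388]);
translate([615, 552, 0]) cube([28, 28, 388]);


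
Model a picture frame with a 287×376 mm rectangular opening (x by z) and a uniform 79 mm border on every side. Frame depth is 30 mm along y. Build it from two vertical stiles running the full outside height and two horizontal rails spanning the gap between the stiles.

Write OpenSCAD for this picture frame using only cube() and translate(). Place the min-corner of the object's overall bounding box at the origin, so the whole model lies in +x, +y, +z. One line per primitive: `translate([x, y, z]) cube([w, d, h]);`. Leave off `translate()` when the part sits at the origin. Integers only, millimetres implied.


cube([79, 30, 534]);
translate([366, 0, 0]) cube([79, 30, 534]);
translate([79, 0, 0]) cube([287, 30, 79]);
translate([79, 0, 455]) cube([287, 30, 79]);


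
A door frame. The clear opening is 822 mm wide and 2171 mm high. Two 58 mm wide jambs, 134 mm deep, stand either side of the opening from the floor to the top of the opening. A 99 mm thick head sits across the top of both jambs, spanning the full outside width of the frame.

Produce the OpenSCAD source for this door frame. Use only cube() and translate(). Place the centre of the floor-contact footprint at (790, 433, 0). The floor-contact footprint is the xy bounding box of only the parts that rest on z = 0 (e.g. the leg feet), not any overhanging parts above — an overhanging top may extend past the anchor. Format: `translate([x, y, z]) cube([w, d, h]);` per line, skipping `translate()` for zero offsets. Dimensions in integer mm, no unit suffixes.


translate([321, 366, 0]) cube([58, 134, 2171]);
translate([1201, 366, 0]) cube([58, 134, 2171]);
translate([321, 366, 2171]) cube([938, 134, 99]);


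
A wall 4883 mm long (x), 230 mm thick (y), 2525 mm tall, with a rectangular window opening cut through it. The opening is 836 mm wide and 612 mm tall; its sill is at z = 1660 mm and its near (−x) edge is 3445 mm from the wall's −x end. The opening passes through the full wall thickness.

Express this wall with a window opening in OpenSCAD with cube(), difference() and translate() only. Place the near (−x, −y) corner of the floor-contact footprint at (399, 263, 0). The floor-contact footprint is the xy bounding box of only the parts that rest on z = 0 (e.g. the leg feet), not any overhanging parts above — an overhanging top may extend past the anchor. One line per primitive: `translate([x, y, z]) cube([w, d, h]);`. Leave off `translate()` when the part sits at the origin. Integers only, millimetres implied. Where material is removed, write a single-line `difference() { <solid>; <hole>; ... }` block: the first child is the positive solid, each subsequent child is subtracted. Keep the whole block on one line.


difference() { translate([399, 263, 0]) cube([4883, 230, 2525]); translate([3844, 263, 1660]) cube([836, 230, 612]); }


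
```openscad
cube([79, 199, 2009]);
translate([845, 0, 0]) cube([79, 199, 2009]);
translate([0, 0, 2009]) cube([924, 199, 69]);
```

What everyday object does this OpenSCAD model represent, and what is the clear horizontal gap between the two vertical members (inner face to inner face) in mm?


A door frame. The clear opening width is 766 mm.

Two 2009 mm tall posts with a header on top — a door frame. The left jamb is 79 mm wide at x = 0; the right jamb starts at x = 845. The clear opening is 845 − 79 = 766 mm.


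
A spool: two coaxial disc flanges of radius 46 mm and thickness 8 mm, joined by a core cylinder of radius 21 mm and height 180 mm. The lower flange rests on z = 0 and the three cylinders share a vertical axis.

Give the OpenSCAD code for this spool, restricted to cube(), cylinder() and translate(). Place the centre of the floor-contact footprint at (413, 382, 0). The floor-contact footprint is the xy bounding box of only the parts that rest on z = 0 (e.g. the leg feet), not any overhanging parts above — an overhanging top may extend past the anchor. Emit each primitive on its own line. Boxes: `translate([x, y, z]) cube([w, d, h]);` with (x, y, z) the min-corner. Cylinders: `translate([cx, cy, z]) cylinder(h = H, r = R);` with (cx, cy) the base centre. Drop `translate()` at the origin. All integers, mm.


translate([413, 382, 0]) cylinder(h = 8, r = 46);
translate([413, 382, 8]) cylinder(h = 180, r = 21);
translate([413, 382, 188]) cylinder(h = 8, r = 46);


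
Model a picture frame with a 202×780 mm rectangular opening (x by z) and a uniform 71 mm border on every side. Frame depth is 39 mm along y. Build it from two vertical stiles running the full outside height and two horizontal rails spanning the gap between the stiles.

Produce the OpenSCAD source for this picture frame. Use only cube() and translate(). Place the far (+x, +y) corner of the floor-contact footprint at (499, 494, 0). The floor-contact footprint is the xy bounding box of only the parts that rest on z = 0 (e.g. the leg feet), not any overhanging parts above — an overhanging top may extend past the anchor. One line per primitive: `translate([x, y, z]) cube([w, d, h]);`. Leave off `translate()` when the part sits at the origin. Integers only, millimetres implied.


translate([155, 455, 0]) cube([71, 39, 922]);
translate([428, 455, 0]) cube([71, 39, 922]);
translate([226, 455, 0]) cube([202, 39, 71]);
translate([226, 455, 851]) cube([202, 39, 71]);


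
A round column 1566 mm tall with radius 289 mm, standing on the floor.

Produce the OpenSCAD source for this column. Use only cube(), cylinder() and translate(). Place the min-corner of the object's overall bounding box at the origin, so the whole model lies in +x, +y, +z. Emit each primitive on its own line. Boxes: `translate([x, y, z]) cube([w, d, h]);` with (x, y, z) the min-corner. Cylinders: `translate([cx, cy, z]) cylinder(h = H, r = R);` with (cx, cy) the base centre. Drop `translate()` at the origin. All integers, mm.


translate([289, 289, 0]) cylinder(h = 1566, r = 289);


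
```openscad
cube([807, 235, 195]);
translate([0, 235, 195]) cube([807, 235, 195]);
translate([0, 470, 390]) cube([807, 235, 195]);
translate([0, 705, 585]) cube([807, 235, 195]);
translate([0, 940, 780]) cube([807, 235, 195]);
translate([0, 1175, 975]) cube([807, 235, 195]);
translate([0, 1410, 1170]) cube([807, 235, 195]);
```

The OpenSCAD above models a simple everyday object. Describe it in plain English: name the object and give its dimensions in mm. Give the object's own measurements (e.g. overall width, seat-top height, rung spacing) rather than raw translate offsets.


A straight staircase of 7 solid steps. Each step is 807 mm wide (x), 235 mm deep (y, the going) and 195 mm tall (the rise). The first step rests on the floor; each subsequent step sits one going further in +y and one rise higher in +z, directly behind and above the previous step with no overlap.


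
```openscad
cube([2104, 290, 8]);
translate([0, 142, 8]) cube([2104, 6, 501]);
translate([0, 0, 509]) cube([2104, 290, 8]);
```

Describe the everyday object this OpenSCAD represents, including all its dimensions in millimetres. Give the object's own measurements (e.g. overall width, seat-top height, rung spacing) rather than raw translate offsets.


An I-beam lying along x, 2104 mm long. Overall section height 517 mm. Two flanges 290 mm wide (y) and 8 mm thick, one on the floor and one at the top; a web 6 mm thick runs between them, centred on the flange width.


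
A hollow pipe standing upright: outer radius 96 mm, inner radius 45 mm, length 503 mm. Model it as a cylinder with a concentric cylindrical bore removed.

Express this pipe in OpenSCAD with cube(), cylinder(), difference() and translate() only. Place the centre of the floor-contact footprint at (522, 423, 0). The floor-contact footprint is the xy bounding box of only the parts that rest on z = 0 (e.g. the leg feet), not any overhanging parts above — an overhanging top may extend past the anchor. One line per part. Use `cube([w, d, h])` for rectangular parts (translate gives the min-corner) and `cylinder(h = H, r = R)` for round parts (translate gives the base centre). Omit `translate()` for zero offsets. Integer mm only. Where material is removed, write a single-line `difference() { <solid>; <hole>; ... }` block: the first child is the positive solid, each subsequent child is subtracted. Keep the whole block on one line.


difference() { translate([522, 423, 0]) cylinder(h = 503, r = 96); translate([522, 423, 0]) cylinder(h = 503, r = 45); }


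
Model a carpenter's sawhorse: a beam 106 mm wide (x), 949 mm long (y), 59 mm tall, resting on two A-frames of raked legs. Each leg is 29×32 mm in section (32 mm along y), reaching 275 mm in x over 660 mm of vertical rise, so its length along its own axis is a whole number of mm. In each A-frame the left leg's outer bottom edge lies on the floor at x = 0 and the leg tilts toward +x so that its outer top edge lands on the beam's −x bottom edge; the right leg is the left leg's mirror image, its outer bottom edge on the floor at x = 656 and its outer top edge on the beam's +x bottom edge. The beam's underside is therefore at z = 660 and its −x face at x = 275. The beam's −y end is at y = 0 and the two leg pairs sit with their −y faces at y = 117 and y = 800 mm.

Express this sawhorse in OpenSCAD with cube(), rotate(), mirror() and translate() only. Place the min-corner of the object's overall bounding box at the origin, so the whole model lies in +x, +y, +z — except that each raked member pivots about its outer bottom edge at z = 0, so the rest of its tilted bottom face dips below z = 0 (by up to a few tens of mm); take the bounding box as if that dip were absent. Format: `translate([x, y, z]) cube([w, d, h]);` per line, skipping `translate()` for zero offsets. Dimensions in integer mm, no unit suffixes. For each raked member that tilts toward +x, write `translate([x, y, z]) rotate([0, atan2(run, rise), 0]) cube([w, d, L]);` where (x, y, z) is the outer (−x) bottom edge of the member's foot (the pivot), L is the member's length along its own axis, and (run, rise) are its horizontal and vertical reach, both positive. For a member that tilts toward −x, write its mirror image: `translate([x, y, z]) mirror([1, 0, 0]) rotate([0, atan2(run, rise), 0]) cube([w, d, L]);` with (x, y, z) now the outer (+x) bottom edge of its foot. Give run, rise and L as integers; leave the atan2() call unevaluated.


translate([275, 0, 660]) cube([106, 949, 59]);
translate([0, 117, 0]) rotate([0, atan2(275, 660), 0]) cube([29, 32, 715]);
translate([656, 117, 0]) mirror([1, 0, 0]) rotate([0, atan2(275, 660), 0]) cube([29, 32, 715]);
translate([0, 800, 0]) rotate([0, atan2(275, 660), 0]) cube([29, 32, 715]);
translate([656, 800, 0]) mirror([1, 0, 0]) rotate([0, atan2(275, 660), 0]) cube([29, 32, 715]);


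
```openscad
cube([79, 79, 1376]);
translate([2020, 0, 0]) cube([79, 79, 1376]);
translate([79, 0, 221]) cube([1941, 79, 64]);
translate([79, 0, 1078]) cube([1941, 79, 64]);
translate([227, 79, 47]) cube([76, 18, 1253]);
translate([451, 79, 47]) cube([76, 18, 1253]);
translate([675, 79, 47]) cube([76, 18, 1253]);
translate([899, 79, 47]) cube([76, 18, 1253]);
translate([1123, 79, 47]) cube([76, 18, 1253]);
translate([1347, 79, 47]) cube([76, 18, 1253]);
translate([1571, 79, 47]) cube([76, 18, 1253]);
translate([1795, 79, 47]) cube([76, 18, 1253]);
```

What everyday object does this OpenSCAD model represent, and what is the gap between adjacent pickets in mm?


A fence section. The picket gap is 148 mm.

Two posts, two rails, 8 pickets — a fence section. Span 1941 mm holds 8 pickets of 76 mm with 9 equal gaps: ⌊(1941 − 8·76) / 9⌋ = 148 mm.


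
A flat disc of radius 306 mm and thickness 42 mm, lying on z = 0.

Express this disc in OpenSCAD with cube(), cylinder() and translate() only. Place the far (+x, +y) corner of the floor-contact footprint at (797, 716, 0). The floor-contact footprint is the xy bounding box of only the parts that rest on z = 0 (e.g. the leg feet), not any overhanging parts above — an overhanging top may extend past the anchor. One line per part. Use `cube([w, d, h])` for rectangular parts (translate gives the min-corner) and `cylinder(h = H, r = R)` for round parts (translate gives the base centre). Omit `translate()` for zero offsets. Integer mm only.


translate([491, 410, 0]) cylinder(h = 42, r = 306);


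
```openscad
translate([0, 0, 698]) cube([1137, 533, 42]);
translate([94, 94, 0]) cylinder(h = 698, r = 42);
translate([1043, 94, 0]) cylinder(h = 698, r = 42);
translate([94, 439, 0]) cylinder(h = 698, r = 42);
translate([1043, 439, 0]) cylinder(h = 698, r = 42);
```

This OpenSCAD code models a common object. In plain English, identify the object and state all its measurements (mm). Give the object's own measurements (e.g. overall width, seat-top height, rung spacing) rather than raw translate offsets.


A rectangular dining table. The top is 1137×533×42 mm with its upper surface at z = 740 mm. It stands on four round legs of 84 mm diameter, each leg's bounding box inset 52 mm from the nearest pair of top edges, running from the floor to the underside of the top.


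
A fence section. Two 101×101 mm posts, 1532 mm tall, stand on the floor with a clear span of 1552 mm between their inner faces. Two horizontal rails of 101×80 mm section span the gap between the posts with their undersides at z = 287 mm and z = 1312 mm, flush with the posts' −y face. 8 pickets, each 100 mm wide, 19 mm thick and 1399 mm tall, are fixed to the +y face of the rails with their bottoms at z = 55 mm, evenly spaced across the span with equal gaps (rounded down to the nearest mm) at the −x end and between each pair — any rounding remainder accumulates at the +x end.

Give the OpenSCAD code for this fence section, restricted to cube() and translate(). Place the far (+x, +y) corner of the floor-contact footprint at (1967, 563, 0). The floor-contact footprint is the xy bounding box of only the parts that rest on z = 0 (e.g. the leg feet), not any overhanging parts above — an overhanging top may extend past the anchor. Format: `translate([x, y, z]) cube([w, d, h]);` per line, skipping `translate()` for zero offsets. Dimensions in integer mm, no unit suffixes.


translate([213, 462, 0]) cube([101, 101, 1532]);
translate([1866, 462, 0]) cube([101, 101, 1532]);
translate([314, 462, 287]) cube([1552, 101, 80]);
translate([314, 462, 1312]) cube([1552, 101, 80]);
translate([397, 563, 55]) cube([100, 19, 1399]);
translate([580, 563, 55]) cube([100, 19, 1399]);
translate([763, 563, 55]) cube([100, 19, 1399]);
translate([946, 563, 55]) cube([100, 19, 1399]);
translate([1129, 563, 55]) cube([100, 19, 1399]);
translate([1312, 563, 55]) cube([100, 19, 1399]);
translate([1495, 563, 55]) cube([100, 19, 1399]);
translate([1678, 563, 55]) cube([100, 19, 1399]);


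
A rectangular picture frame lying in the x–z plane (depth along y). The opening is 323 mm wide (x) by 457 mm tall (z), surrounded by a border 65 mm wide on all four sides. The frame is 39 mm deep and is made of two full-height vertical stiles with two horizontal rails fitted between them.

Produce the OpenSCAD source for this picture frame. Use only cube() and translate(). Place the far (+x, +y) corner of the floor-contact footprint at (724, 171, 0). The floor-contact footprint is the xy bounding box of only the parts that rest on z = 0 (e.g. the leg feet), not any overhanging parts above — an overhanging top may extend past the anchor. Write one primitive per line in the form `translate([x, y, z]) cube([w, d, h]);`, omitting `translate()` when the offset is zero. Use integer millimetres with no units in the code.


translate([271, 132, 0]) cube([65, 39, 587]);
translate([659, 132, 0]) cube([65, 39, 587]);
translate([336, 132, 0]) cube([323, 39, 65]);
translate([336, 132, 522]) cube([323, 39, 65]);


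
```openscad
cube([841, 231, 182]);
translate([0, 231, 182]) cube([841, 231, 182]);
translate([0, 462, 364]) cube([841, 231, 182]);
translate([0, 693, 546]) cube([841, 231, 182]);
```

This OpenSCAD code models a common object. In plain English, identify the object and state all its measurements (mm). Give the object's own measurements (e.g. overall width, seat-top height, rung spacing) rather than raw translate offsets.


A straight staircase of 4 solid steps. Each step is 841 mm wide (x), 231 mm deep (y, the going) and 182 mm tall (the rise). The first step rests on the floor; each subsequent step sits one going further in +y and one rise higher in +z, directly behind and above the previous step with no overlap.


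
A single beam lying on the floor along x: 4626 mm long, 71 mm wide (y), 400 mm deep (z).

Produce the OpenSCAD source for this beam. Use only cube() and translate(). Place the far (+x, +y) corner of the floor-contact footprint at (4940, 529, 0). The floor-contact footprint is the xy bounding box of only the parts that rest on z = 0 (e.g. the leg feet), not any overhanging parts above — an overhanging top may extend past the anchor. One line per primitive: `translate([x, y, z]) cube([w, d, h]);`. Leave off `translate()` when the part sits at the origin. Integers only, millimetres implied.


translate([314, 458, 0]) cube([4626, 71, 400]);


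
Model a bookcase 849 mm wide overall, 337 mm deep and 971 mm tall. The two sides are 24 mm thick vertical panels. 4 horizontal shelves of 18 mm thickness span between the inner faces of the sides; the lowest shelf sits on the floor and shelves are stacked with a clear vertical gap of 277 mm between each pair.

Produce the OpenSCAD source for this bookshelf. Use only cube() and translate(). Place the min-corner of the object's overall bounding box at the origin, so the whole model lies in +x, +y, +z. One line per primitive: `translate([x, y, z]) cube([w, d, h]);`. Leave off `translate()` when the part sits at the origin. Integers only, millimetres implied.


cube([24, 337, 971]);
translate([825, 0, 0]) cube([24, 337, 971]);
translate([24, 0, 0]) cube([801, 337, 18]);
translate([24, 0, 295]) cube([801, 337, 18]);
translate([24, 0, 590]) cube([801, 337, 18]);
translate([24, 0, 885]) cube([801, 337, 18]);


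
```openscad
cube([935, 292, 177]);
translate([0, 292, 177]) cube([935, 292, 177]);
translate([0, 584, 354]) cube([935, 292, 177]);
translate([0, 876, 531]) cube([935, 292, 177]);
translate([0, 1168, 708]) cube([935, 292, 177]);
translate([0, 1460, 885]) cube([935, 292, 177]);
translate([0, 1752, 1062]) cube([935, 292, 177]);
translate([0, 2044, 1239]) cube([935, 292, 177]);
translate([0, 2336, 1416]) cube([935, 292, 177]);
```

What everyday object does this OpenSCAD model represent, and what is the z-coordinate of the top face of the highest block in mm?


A staircase. The total rise is 1593 mm.

9 identical blocks, each offset up and back from the previous — a staircase. Each step is 177 mm tall and there are 9 of them, so the total rise is 9 × 177 = 1593 mm.


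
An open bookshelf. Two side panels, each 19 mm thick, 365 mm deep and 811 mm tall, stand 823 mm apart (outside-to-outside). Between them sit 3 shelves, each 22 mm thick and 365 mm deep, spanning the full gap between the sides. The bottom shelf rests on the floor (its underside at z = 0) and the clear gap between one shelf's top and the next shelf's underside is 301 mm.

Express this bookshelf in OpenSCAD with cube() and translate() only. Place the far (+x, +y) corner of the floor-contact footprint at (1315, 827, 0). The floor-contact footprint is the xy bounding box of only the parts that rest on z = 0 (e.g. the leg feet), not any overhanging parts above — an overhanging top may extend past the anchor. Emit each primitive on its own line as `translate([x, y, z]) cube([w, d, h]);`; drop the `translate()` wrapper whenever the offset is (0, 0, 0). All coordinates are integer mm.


translate([492, 462, 0]) cube([19, 365, 811]);
translate([1296, 462, 0]) cube([19, 365, 811]);
translate([511, 462, 0]) cube([785, 365, 22]);
translate([511, 462, 323]) cube([785, 365, 22]);
translate([511, 462, 646]) cube([785, 365, 22]);


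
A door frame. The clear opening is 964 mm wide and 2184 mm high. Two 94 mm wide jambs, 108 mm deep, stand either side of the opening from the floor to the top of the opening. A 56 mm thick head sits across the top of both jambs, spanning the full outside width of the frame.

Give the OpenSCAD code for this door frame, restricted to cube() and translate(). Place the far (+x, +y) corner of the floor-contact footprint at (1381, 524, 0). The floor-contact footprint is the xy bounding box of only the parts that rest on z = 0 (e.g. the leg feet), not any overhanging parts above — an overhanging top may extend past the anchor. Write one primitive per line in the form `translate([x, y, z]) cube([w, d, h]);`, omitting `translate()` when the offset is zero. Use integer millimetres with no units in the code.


translate([229, 416, 0]) cube([94, 108, 2184]);
translate([1287, 416, 0]) cube([94, 108, 2184]);
translate([229, 416, 2184]) cube([1152, 108, 56]);


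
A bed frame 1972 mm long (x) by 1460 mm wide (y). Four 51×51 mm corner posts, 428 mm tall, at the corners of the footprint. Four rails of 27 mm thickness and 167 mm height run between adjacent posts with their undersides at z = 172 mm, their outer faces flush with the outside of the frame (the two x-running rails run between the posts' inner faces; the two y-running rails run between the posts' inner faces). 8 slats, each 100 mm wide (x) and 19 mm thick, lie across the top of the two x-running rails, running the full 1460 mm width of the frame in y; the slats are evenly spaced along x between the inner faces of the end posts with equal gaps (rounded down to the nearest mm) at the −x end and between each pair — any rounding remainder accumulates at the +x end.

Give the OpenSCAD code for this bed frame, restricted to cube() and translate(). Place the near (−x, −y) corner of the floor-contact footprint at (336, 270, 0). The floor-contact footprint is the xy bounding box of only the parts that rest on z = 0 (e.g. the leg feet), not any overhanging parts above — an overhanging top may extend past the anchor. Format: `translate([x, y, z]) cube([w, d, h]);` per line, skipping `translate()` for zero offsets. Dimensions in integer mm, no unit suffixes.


// slat z = rail_z + rail_h = 172 + 167 = 339
// slat gap = ⌊(1870 − 8·100) / 9⌋ = 118
translate([336, 270, 0]) cube([51, 51, 428]);
translate([336, 1679, 0]) cube([51, 51, 428]);
translate([2257, 270, 0]) cube([51, 51, 428]);
translate([2257, 1679, 0]) cube([51, 51, 428]);
translate([387, 270, 172]) cube([1870, 27, 167]);
translate([387, 1703, 172]) cube([1870, 27, 167]);
translate([336, 321, 172]) cube([27, 1358, 167]);
translate([2281, 321, 172]) cube([27, 1358, 167]);
translate([505, 270, 339]) cube([100, 1460, 19]);
translate([723, 270, 339]) cube([100, 1460, 19]);
translate([941, 270, 339]) cube([100, 1460, 19]);
translate([1159, 270, 339]) cube([100, 1460, 19]);
translate([1377, 270, 339]) cube([100, 1460, 19]);
translate([1595, 270, 339]) cube([100, 1460, 19]);
translate([1813, 270, 339]) cube([100, 1460, 19]);
translate([2031, 270, 339]) cube([100, 1460, 19]);


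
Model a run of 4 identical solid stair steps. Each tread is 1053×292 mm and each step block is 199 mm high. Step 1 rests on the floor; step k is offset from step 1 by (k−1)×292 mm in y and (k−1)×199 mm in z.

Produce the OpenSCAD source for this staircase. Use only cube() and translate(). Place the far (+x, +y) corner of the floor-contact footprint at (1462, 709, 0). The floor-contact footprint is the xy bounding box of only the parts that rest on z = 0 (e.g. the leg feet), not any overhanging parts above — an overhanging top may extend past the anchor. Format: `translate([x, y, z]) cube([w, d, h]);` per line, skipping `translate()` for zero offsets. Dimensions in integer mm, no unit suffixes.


translate([409, 417, 0]) cube([1053, 292, 199]);
translate([409, 709, 199]) cube([1053, 292, 199]);
translate([409, 1001, 398]) cube([1053, 292, 199]);
translate([409, 1293, 597]) cube([1053, 292, 199]);


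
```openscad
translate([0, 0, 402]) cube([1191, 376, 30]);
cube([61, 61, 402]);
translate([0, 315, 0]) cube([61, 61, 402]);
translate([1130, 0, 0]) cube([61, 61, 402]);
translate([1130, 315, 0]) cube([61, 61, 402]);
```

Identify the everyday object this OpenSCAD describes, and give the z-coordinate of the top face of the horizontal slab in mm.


A bench. The seat-top height is 432 mm.

A long slab on four corner posts — a bench. The slab sits at z = 402 with thickness 30, so the top is 402 + 30 = 432 mm.


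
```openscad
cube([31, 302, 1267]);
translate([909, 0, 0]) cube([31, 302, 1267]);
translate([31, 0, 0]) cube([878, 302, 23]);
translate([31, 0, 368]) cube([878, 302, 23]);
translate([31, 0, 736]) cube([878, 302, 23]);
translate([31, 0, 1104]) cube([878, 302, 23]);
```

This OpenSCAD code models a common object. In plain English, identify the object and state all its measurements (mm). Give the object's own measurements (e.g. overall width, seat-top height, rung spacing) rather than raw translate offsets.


An open bookshelf. Two side panels, each 31 mm thick, 302 mm deep and 1267 mm tall, stand 940 mm apart (outside-to-outside). Between them sit 4 shelves, each 23 mm thick and 302 mm deep, spanning the full gap between the sides. The bottom shelf rests on the floor (its underside at z = 0) and the clear gap between one shelf's top and the next shelf's underside is 345 mm.


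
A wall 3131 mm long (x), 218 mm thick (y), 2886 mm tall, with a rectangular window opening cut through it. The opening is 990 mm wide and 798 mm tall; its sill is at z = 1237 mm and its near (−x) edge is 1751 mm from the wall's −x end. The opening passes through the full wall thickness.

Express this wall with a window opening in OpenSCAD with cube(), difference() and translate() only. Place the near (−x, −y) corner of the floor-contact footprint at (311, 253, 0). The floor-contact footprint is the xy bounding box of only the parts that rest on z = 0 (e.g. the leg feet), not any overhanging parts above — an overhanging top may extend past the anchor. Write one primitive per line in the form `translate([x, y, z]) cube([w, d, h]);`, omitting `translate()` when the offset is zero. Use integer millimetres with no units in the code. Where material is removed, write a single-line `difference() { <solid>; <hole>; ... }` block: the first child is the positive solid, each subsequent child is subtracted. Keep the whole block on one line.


difference() { translate([311, 253, 0]) cube([3131, 218, 2886]); translate([2062, 253, 1237]) cube([990, 218, 798]); }


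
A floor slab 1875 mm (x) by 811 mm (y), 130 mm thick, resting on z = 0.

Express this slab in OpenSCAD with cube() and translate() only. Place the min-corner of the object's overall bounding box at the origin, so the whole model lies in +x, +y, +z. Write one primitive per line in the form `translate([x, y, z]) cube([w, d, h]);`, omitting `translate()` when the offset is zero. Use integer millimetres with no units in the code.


cube([1875, 811, 130]);


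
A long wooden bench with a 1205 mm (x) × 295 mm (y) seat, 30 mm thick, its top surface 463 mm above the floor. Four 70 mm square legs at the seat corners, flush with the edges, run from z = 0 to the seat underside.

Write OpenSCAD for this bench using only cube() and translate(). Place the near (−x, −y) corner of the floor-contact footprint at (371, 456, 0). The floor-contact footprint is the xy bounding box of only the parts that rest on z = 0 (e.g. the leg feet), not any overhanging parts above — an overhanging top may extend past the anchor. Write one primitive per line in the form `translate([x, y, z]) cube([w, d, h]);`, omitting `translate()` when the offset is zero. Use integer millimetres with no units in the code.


translate([371, 456, 433]) cube([1205, 295, 30]);
translate([371, 456, 0]) cube([70, 70, 433]);
translate([371, 681, 0]) cube([70, 70, 433]);
translate([1506, 456, 0]) cube([70, 70, 433]);
translate([1506, 681, 0]) cube([70, 70, 433]);


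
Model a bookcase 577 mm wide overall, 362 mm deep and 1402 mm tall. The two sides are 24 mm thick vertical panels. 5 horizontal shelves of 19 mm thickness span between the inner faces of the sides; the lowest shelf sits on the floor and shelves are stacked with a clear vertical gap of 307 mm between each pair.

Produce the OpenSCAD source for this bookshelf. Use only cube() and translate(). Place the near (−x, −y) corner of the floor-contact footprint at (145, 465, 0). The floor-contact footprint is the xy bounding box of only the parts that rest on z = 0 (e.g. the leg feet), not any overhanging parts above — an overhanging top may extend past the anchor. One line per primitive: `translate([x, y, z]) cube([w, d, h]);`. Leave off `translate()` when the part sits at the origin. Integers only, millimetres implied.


translate([145, 465, 0]) cube([24, 362, 1402]);
translate([698, 465, 0]) cube([24, 362, 1402]);
translate([169, 465, 0]) cube([529, 362, 19]);
translate([169, 465, 326]) cube([529, 362, 19]);
translate([169, 465, 652]) cube([529, 362, 19]);
translate([169, 465, 978]) cube([529, 362, 19]);
translate([169, 465, 1304]) cube([529, 362, 19]);


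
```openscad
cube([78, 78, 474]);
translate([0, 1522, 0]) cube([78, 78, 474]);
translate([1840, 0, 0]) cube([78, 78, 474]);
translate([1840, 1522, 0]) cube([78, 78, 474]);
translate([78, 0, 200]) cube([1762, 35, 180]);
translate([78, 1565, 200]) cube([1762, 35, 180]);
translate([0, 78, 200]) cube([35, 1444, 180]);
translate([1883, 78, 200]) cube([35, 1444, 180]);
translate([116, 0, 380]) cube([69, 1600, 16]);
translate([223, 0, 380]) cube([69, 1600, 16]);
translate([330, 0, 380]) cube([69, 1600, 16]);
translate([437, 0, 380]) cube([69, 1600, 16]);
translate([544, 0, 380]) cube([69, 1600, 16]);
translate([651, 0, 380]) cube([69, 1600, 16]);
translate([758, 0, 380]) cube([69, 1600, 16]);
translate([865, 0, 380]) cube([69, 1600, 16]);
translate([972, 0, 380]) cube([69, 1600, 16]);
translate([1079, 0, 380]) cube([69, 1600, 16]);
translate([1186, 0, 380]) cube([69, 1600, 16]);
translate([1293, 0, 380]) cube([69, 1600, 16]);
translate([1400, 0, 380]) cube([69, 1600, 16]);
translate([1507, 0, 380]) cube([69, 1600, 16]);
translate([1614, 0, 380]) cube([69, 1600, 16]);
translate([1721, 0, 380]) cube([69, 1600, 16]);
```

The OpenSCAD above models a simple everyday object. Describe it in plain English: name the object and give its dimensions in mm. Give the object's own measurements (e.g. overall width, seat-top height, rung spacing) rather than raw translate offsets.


A bed frame 1918 mm long (x) by 1600 mm wide (y). Four 78×78 mm corner posts, 474 mm tall, at the corners of the footprint. Four rails of 35 mm thickness and 180 mm height run between adjacent posts with their undersides at z = 200 mm, their outer faces flush with the outside of the frame (the two x-running rails run between the posts' inner faces; the two y-running rails run between the posts' inner faces). 16 slats, each 69 mm wide (x) and 16 mm thick, lie across the top of the two x-running rails, running the full 1600 mm width of the frame in y; along x they sit between the end posts with a 38 mm gap after the −x posts and between neighbouring slats, leaving 50 mm before the +x posts.
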